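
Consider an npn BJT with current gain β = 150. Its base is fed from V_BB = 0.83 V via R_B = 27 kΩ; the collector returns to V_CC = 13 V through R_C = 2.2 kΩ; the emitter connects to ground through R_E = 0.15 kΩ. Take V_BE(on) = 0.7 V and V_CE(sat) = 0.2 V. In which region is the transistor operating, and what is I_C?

active; I_C ≈ 0.39 mA

Assume active. Base-emitter loop: I_B = (V_BB − V_BE)/(R_B + (β+1)R_E) = (0.83 − 0.7)/(27 + 151×0.15) = 0.00262 mA.
I_C = β·I_B = 150×0.00262 = 0.393 mA.
V_CE = V_CC − I_C·R_C − I_E·R_E = 13 − 0.393×2.2 − 0.395×0.15 = 12.1 V > V_CE(sat), so the active-region assumption holds.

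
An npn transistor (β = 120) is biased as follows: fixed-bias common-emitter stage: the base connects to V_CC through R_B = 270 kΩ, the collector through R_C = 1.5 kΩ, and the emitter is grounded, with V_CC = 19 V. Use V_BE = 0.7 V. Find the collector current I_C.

I_C ≈ 8.1 mA

Base loop: V_CC = I_B·R_B + V_BE, so I_B = (19 − 0.7)/270 kΩ = 0.0678 mA.
In the active region I_C = β·I_B = 120 × 0.0678 = 8.13 mA.
Collector loop: V_CE = V_CC − I_C·R_C = 19 − 8.13×1.5 = 6.8 V.
Since V_CE = 6.8 V > V_CE(sat) ≈ 0.2 V, the transistor is in the active region as assumed.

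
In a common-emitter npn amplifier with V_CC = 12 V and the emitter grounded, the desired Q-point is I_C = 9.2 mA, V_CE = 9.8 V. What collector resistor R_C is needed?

Collector loop: V_CC = I_C·R_C + V_CE.
R_C = (V_CC − V_CE)/I_C = (12 − 9.8)/9.2 = 0.239 kΩ.

R_C ≈ 0.24 kΩ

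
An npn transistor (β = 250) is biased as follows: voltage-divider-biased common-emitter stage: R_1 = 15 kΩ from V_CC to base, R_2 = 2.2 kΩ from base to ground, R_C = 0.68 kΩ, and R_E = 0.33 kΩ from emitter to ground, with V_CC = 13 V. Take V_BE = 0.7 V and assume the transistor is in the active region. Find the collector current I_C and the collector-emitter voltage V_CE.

Thevenize the base divider: V_Th = V_CC·R_2/(R_1+R_2) = 13×2.2/17.2 = 1.66 V, R_Th = R_1‖R_2 = 1.92 kΩ.
Base-emitter loop: V_Th = I_B·R_Th + V_BE + (β+1)I_B·R_E, so I_B = (1.66 − 0.7) / (1.92 + 251×0.33) = 0.0114 mA.
I_C = β·I_B = 250×0.0114 = 2.84 mA, and I_E = (β+1)I_B = 2.85 mA.
V_CE = V_CC − I_C·R_C − I_E·R_E = 13 − 2.84×0.68 − 2.85×0.33 = 10.1 V.
V_CE = 10.1 V > 0.2 V confirms active-region operation.

I_C ≈ 2.8 mA, V_CE ≈ 10 V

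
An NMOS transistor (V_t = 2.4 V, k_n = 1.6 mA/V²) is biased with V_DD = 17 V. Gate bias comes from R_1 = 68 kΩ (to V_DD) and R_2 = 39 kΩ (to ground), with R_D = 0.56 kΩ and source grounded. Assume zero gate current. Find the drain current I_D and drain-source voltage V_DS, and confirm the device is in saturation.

V_G = V_DD·R_2/(R_1+R_2) = 17×39/107 = 6.2 V. With the source grounded, V_GS = V_G = 6.2 V.
Assume saturation: I_D = (k_n/2)(V_GS − V_t)² = (1.6/2)×(6.2 − 2.4)² = 0.8×3.8² = 11.5 mA.
V_DS = V_DD − I_D·R_D = 17 − 11.5×0.56 = 10.5 V.
Saturation requires V_DS ≥ V_GS − V_t = 3.8 V; 10.5 ≥ 3.8 ✓.

I_D ≈ 12 mA, V_DS ≈ 11 V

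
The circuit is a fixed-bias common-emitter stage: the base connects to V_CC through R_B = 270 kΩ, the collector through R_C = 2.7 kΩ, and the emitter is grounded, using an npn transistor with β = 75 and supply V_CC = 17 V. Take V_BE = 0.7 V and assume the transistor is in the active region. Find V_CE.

V_CE ≈ 4.8 V

Base loop: V_CC = I_B·R_B + V_BE, so I_B = (17 − 0.7)/270 kΩ = 0.0604 mA.
In the active region I_C = β·I_B = 75 × 0.0604 = 4.53 mA.
Collector loop: V_CE = V_CC − I_C·R_C = 17 − 4.53×2.7 = 4.77 V.
Since V_CE = 4.77 V > V_CE(sat) ≈ 0.2 V, the transistor is in the active region as assumed.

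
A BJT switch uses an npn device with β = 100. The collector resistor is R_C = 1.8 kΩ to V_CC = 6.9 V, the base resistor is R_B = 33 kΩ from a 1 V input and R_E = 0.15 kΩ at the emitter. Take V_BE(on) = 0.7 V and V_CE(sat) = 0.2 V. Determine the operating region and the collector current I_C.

active; I_C ≈ 0.62 mA

Assume active. Base-emitter loop: I_B = (V_BB − V_BE)/(R_B + (β+1)R_E) = (1 − 0.7)/(33 + 101×0.15) = 0.00623 mA.
I_C = β·I_B = 100×0.00623 = 0.623 mA.
V_CE = V_CC − I_C·R_C − I_E·R_E = 6.9 − 0.623×1.8 − 0.629×0.15 = 5.68 V > V_CE(sat), so the active-region assumption holds.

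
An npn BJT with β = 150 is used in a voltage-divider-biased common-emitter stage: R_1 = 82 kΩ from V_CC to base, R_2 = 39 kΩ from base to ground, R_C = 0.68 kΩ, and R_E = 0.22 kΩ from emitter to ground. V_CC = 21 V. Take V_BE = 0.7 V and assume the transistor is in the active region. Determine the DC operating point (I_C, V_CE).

I_C ≈ 15 mA, V_CE ≈ 7.2 V

Thevenize the base divider: V_Th = V_CC·R_2/(R_1+R_2) = 21×39/121 = 6.77 V, R_Th = R_1‖R_2 = 26.4 kΩ.
Base-emitter loop: V_Th = I_B·R_Th + V_BE + (β+1)I_B·R_E, so I_B = (6.77 − 0.7) / (26.4 + 151×0.22) = 0.102 mA.
I_C = β·I_B = 150×0.102 = 15.3 mA, and I_E = (β+1)I_B = 15.4 mA.
V_CE = V_CC − I_C·R_C − I_E·R_E = 21 − 15.3×0.68 − 15.4×0.22 = 7.24 V.
V_CE = 7.24 V > 0.2 V confirms active-region operation.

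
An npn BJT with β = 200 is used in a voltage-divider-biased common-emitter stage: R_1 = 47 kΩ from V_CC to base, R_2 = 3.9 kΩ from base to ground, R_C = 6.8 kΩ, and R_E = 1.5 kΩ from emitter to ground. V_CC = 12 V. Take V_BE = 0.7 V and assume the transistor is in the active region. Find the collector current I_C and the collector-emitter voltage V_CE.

Thevenize the base divider: V_Th = V_CC·R_2/(R_1+R_2) = 12×3.9/50.9 = 0.919 V, R_Th = R_1‖R_2 = 3.6 kΩ.
Base-emitter loop: V_Th = I_B·R_Th + V_BE + (β+1)I_B·R_E, so I_B = (0.919 − 0.7) / (3.6 + 201×1.5) = 0.000719 mA.
I_C = β·I_B = 200×0.000719 = 0.144 mA, and I_E = (β+1)I_B = 0.145 mA.
V_CE = V_CC − I_C·R_C − I_E·R_E = 12 − 0.144×6.8 − 0.145×1.5 = 10.8 V.
V_CE = 10.8 V > 0.2 V confirms active-region operation.

I_C ≈ 0.14 mA, V_CE ≈ 11 V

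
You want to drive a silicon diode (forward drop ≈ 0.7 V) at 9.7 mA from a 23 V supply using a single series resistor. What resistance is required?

The resistor drops V_S − V_D = 23 − 0.7 = 22.3 V at 9.7 mA.
R = 22.3 V / 9.7 mA = 2.3 kΩ.

R ≈ 2.3 kΩ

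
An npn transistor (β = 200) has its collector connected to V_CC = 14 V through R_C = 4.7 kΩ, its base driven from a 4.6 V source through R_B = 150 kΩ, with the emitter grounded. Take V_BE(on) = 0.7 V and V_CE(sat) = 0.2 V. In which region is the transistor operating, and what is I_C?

saturation; I_C ≈ 2.9 mA

Assume active: I_B = (4.6 − 0.7)/150 = 0.026 mA, giving I_C = β·I_B = 5.2 mA.
But then V_CE = 14 − 5.2×4.7 = -10.4 V < V_CE(sat) = 0.2 V — impossible in the active region.
So the transistor is saturated. With V_CE = 0.2 V, I_C = (V_CC − 0.2)/R_C = 13.8/4.7 = 2.94 mA.
Check: β·I_B = 5.2 mA > I_C = 2.94 mA, confirming saturation.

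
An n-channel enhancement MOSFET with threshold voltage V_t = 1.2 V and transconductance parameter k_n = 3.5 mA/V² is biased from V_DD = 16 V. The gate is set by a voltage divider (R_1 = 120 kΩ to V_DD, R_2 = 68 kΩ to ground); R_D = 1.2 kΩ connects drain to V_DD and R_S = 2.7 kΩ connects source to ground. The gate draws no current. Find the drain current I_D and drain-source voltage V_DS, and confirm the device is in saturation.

I_D ≈ 1.4 mA, V_DS ≈ 11 V

V_G = V_DD·R_2/(R_1+R_2) = 16×68/188 = 5.79 V.
Assume saturation: I_D = (k_n/2)(V_GS − V_t)² with V_GS = V_G − I_D·R_S = 5.79 − 2.7·I_D.
Substituting gives 12.8·I_D² − 44.3·I_D + 36.8 = 0, with roots I_D = 1.37 or 2.11 mA.
The root I_D = 2.11 mA gives V_GS = 0.103 V ≤ V_t, so take I_D = 1.37 mA.
Then V_GS = 2.09 V and V_DS = V_DD − I_D(R_D+R_S) = 16 − 1.37×3.9 = 10.7 V.
Saturation requires V_DS ≥ V_GS − V_t = 0.885 V; 10.7 ≥ 0.885 ✓.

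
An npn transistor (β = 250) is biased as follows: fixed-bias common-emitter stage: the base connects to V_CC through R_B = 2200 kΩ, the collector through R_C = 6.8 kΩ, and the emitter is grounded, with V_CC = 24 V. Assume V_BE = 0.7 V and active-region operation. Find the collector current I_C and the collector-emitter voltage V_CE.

Base loop: V_CC = I_B·R_B + V_BE, so I_B = (24 − 0.7)/2200 kΩ = 0.0106 mA.
In the active region I_C = β·I_B = 250 × 0.0106 = 2.65 mA.
Collector loop: V_CE = V_CC − I_C·R_C = 24 − 2.65×6.8 = 6 V.
Since V_CE = 6 V > V_CE(sat) ≈ 0.2 V, the transistor is in the active region as assumed.

I_C ≈ 2.6 mA, V_CE ≈ 6 V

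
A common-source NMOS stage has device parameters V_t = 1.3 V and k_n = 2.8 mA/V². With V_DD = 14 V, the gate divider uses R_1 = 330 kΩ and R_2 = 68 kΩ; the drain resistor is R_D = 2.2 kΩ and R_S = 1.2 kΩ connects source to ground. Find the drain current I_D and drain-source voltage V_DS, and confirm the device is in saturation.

I_D ≈ 0.44 mA, V_DS ≈ 12 V

V_G = V_DD·R_2/(R_1+R_2) = 14×68/398 = 2.39 V.
Assume saturation: I_D = (k_n/2)(V_GS − V_t)² with V_GS = V_G − I_D·R_S = 2.39 − 1.2·I_D.
Substituting gives 2.02·I_D² − 4.67·I_D + 1.67 = 0, with roots I_D = 0.442 or 1.87 mA.
The root I_D = 1.87 mA gives V_GS = 0.143 V ≤ V_t, so take I_D = 0.442 mA.
Then V_GS = 1.86 V and V_DS = V_DD − I_D(R_D+R_S) = 14 − 0.442×3.4 = 12.5 V.
Saturation requires V_DS ≥ V_GS − V_t = 0.562 V; 12.5 ≥ 0.562 ✓.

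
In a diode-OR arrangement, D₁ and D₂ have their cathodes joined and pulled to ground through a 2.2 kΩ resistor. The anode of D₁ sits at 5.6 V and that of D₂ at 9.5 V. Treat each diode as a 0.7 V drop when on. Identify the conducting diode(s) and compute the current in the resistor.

Only D₂ conducts; I_R ≈ 4 mA

Assume both conduct. Then node N would need to be at both 5.6−0.7 = 4.9 V and 9.5−0.7 = 8.8 V, which is impossible.
Assume only D₂ conducts: V_N = 9.5 − 0.7 = 8.8 V, so I_R = 8.8/2.2 = 4 mA.
Check D₁: its anode-to-cathode voltage is 5.6 − 8.8 = -3.2 V < 0.7 V, so it is off. The assumption is consistent.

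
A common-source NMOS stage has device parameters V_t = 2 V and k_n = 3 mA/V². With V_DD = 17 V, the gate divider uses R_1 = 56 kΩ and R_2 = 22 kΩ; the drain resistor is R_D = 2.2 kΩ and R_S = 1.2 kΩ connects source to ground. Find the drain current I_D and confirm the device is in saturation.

V_G = V_DD·R_2/(R_1+R_2) = 17×22/78 = 4.79 V.
Assume saturation: I_D = (k_n/2)(V_GS − V_t)² with V_GS = V_G − I_D·R_S = 4.79 − 1.2·I_D.
Substituting gives 2.16·I_D² − 11.1·I_D + 11.7 = 0, with roots I_D = 1.5 or 3.62 mA.
The root I_D = 3.62 mA gives V_GS = 0.446 V ≤ V_t, so take I_D = 1.5 mA.
Then V_GS = 3 V and V_DS = V_DD − I_D(R_D+R_S) = 17 − 1.5×3.4 = 11.9 V.
Saturation requires V_DS ≥ V_GS − V_t = 0.999 V; 11.9 ≥ 0.999 ✓.

I_D ≈ 1.5 mA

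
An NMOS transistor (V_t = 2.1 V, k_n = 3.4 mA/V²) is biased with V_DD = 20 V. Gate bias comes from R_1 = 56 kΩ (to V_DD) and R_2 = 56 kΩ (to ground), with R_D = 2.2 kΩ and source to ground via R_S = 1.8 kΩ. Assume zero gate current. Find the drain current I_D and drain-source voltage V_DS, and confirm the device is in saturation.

I_D ≈ 3.6 mA, V_DS ≈ 5.7 V

V_G = V_DD·R_2/(R_1+R_2) = 20×56/112 = 10 V.
Assume saturation: I_D = (k_n/2)(V_GS − V_t)² with V_GS = V_G − I_D·R_S = 10 − 1.8·I_D.
Substituting gives 5.51·I_D² − 49.3·I_D + 106 = 0, with roots I_D = 3.58 or 5.38 mA.
The root I_D = 5.38 mA gives V_GS = 0.322 V ≤ V_t, so take I_D = 3.58 mA.
Then V_GS = 3.55 V and V_DS = V_DD − I_D(R_D+R_S) = 20 − 3.58×4 = 5.67 V.
Saturation requires V_DS ≥ V_GS − V_t = 1.45 V; 5.67 ≥ 1.45 ✓.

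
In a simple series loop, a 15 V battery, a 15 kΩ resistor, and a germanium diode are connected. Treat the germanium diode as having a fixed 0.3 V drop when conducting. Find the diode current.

KVL around the loop: 15 = V_D + I·R = 0.3 + I × 15 kΩ.
So I = (15 − 0.3) / 15 kΩ = 14.7 / 15 = 0.98 mA.

I ≈ 0.98 mA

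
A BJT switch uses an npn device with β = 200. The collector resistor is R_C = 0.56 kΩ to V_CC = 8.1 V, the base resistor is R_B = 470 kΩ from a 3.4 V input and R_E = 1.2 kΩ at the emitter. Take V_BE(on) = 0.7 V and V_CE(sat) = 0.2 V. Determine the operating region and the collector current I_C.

Assume active. Base-emitter loop: I_B = (V_BB − V_BE)/(R_B + (β+1)R_E) = (3.4 − 0.7)/(470 + 201×1.2) = 0.0038 mA.
I_C = β·I_B = 200×0.0038 = 0.759 mA.
V_CE = V_CC − I_C·R_C − I_E·R_E = 8.1 − 0.759×0.56 − 0.763×1.2 = 6.76 V > V_CE(sat), so the active-region assumption holds.

active; I_C ≈ 0.76 mA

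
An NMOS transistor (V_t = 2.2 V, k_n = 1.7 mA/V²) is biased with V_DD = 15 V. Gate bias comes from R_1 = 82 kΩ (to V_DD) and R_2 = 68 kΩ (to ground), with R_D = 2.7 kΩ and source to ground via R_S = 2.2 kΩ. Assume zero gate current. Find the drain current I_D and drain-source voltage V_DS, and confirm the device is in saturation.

V_G = V_DD·R_2/(R_1+R_2) = 15×68/150 = 6.8 V.
Assume saturation: I_D = (k_n/2)(V_GS − V_t)² with V_GS = V_G − I_D·R_S = 6.8 − 2.2·I_D.
Substituting gives 4.11·I_D² − 18.2·I_D + 18 = 0, with roots I_D = 1.49 or 2.94 mA.
The root I_D = 2.94 mA gives V_GS = 0.342 V ≤ V_t, so take I_D = 1.49 mA.
Then V_GS = 3.52 V and V_DS = V_DD − I_D(R_D+R_S) = 15 − 1.49×4.9 = 7.7 V.
Saturation requires V_DS ≥ V_GS − V_t = 1.32 V; 7.7 ≥ 1.32 ✓.

I_D ≈ 1.5 mA, V_DS ≈ 7.7 V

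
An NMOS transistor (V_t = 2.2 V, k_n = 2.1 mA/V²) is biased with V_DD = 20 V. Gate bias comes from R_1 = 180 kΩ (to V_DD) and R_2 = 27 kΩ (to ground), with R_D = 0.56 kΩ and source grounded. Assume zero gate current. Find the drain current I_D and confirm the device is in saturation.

V_G = V_DD·R_2/(R_1+R_2) = 20×27/207 = 2.61 V. With the source grounded, V_GS = V_G = 2.61 V.
Assume saturation: I_D = (k_n/2)(V_GS − V_t)² = (2.1/2)×(2.61 − 2.2)² = 1.05×0.409² = 0.175 mA.
V_DS = V_DD − I_D·R_D = 20 − 0.175×0.56 = 19.9 V.
Saturation requires V_DS ≥ V_GS − V_t = 0.409 V; 19.9 ≥ 0.409 ✓.

I_D ≈ 0.18 mA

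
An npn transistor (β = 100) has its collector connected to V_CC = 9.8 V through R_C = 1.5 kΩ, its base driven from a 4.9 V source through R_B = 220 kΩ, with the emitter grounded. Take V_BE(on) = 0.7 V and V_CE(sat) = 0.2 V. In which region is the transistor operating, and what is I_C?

Assume active. Base-emitter loop: I_B = (V_BB − V_BE)/R_B = (4.9 − 0.7)/220 = 0.0191 mA.
I_C = β·I_B = 100×0.0191 = 1.91 mA.
V_CE = V_CC − I_C·R_C = 9.8 − 1.91×1.5 = 6.94 V > V_CE(sat), so the active-region assumption holds.

active; I_C ≈ 1.9 mA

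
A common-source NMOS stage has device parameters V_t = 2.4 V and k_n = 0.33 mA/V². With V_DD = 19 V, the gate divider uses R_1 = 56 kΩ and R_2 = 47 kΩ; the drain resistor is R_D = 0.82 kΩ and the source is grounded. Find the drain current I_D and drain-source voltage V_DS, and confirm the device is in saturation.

V_G = V_DD·R_2/(R_1+R_2) = 19×47/103 = 8.67 V. With the source grounded, V_GS = V_G = 8.67 V.
Assume saturation: I_D = (k_n/2)(V_GS − V_t)² = (0.33/2)×(8.67 − 2.4)² = 0.165×6.27² = 6.49 mA.
V_DS = V_DD − I_D·R_D = 19 − 6.49×0.82 = 13.7 V.
Saturation requires V_DS ≥ V_GS − V_t = 6.27 V; 13.7 ≥ 6.27 ✓.

I_D ≈ 6.5 mA, V_DS ≈ 14 V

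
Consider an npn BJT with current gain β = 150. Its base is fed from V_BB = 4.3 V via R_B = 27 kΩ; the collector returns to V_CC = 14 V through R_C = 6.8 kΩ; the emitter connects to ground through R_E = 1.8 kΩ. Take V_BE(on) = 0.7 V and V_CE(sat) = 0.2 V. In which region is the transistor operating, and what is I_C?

saturation; I_C ≈ 1.6 mA

Assume active: I_B = (4.3 − 0.7)/(27 + 151×1.8) = 0.012 mA, I_C = β·I_B = 1.81 mA.
Then V_CE = 14 − 1.81×6.8 − 1.82×1.8 = -1.56 V < 0.2 V — the active assumption fails.
Re-solve with V_CE = 0.2 V. KCL at the emitter: V_E/R_E = (V_BB−0.7−V_E)/R_B + (V_CC−0.2−V_E)/R_C, giving V_E = 2.92 V.
I_C = (V_CC − 0.2 − V_E)/R_C = (13.8 − 2.92)/6.8 = 1.6 mA.
Check: I_B = (3.6 − 2.92)/27 = 0.025 mA, and β·I_B = 3.76 mA > I_C, confirming saturation.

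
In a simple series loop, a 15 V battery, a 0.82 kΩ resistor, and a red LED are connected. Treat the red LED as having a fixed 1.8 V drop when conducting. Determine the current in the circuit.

I ≈ 16 mA

KVL around the loop: 15 = V_D + I·R = 1.8 + I × 0.82 kΩ.
So I = (15 − 1.8) / 0.82 kΩ = 13.2 / 0.82 = 16.1 mA.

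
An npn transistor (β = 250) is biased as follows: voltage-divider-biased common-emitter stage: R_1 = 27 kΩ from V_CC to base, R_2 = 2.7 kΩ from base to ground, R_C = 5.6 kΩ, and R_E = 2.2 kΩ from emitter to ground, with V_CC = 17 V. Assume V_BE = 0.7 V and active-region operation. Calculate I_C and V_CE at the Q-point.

I_C ≈ 0.38 mA, V_CE ≈ 14 V

Thevenize the base divider: V_Th = V_CC·R_2/(R_1+R_2) = 17×2.7/29.7 = 1.55 V, R_Th = R_1‖R_2 = 2.45 kΩ.
Base-emitter loop: V_Th = I_B·R_Th + V_BE + (β+1)I_B·R_E, so I_B = (1.55 − 0.7) / (2.45 + 251×2.2) = 0.00152 mA.
I_C = β·I_B = 250×0.00152 = 0.381 mA, and I_E = (β+1)I_B = 0.383 mA.
V_CE = V_CC − I_C·R_C − I_E·R_E = 17 − 0.381×5.6 − 0.383×2.2 = 14 V.
V_CE = 14 V > 0.2 V confirms active-region operation.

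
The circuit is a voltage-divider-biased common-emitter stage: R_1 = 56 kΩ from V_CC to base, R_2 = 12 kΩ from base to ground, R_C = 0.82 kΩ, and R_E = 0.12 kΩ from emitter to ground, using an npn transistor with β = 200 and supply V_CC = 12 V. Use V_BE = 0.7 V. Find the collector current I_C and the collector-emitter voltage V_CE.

I_C ≈ 8.3 mA, V_CE ≈ 4.2 V

Thevenize the base divider: V_Th = V_CC·R_2/(R_1+R_2) = 12×12/68 = 2.12 V, R_Th = R_1‖R_2 = 9.88 kΩ.
Base-emitter loop: V_Th = I_B·R_Th + V_BE + (β+1)I_B·R_E, so I_B = (2.12 − 0.7) / (9.88 + 201×0.12) = 0.0417 mA.
I_C = β·I_B = 200×0.0417 = 8.34 mA, and I_E = (β+1)I_B = 8.38 mA.
V_CE = V_CC − I_C·R_C − I_E·R_E = 12 − 8.34×0.82 − 8.38×0.12 = 4.16 V.
V_CE = 4.16 V > 0.2 V confirms active-region operation.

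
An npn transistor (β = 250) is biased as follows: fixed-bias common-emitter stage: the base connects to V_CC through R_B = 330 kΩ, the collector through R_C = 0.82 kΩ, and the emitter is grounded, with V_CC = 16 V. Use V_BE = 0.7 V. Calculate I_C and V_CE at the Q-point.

I_C ≈ 12 mA, V_CE ≈ 6.5 V

Base loop: V_CC = I_B·R_B + V_BE, so I_B = (16 − 0.7)/330 kΩ = 0.0464 mA.
In the active region I_C = β·I_B = 250 × 0.0464 = 11.6 mA.
Collector loop: V_CE = V_CC − I_C·R_C = 16 − 11.6×0.82 = 6.5 V.
Since V_CE = 6.5 V > V_CE(sat) ≈ 0.2 V, the transistor is in the active region as assumed.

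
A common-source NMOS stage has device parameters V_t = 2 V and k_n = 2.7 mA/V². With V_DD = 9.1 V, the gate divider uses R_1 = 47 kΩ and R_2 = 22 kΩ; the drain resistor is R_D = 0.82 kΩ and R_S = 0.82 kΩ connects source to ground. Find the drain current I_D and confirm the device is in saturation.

I_D ≈ 0.42 mA

V_G = V_DD·R_2/(R_1+R_2) = 9.1×22/69 = 2.9 V.
Assume saturation: I_D = (k_n/2)(V_GS − V_t)² with V_GS = V_G − I_D·R_S = 2.9 − 0.82·I_D.
Substituting gives 0.908·I_D² − 3·I_D + 1.1 = 0, with roots I_D = 0.42 or 2.88 mA.
The root I_D = 2.88 mA gives V_GS = 0.539 V ≤ V_t, so take I_D = 0.42 mA.
Then V_GS = 2.56 V and V_DS = V_DD − I_D(R_D+R_S) = 9.1 − 0.42×1.64 = 8.41 V.
Saturation requires V_DS ≥ V_GS − V_t = 0.557 V; 8.41 ≥ 0.557 ✓.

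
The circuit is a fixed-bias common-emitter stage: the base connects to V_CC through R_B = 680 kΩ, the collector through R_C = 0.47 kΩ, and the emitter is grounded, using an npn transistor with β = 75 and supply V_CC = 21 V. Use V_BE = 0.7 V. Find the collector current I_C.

I_C ≈ 2.2 mA

Base loop: V_CC = I_B·R_B + V_BE, so I_B = (21 − 0.7)/680 kΩ = 0.0299 mA.
In the active region I_C = β·I_B = 75 × 0.0299 = 2.24 mA.
Collector loop: V_CE = V_CC − I_C·R_C = 21 − 2.24×0.47 = 19.9 V.
Since V_CE = 19.9 V > V_CE(sat) ≈ 0.2 V, the transistor is in the active region as assumed.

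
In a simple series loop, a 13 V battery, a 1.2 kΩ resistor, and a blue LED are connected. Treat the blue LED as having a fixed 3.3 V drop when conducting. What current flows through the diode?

KVL around the loop: 13 = V_D + I·R = 3.3 + I × 1.2 kΩ.
So I = (13 − 3.3) / 1.2 kΩ = 9.7 / 1.2 = 8.08 mA.

I ≈ 8.1 mA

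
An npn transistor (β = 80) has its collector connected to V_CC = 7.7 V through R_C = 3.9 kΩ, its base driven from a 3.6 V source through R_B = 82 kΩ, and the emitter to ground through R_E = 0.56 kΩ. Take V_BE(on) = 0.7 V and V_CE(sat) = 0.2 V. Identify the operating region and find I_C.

Assume active: I_B = (3.6 − 0.7)/(82 + 81×0.56) = 0.0228 mA, I_C = β·I_B = 1.82 mA.
Then V_CE = 7.7 − 1.82×3.9 − 1.84×0.56 = -0.437 V < 0.2 V — the active assumption fails.
Re-solve with V_CE = 0.2 V. KCL at the emitter: V_E/R_E = (V_BB−0.7−V_E)/R_B + (V_CC−0.2−V_E)/R_C, giving V_E = 0.953 V.
I_C = (V_CC − 0.2 − V_E)/R_C = (7.5 − 0.953)/3.9 = 1.68 mA.
Check: I_B = (2.9 − 0.953)/82 = 0.0237 mA, and β·I_B = 1.9 mA > I_C, confirming saturation.

saturation; I_C ≈ 1.7 mA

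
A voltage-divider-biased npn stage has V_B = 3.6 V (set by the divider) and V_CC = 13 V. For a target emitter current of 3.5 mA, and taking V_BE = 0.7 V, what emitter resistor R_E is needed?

V_E = V_B − V_BE = 3.6 − 0.7 = 2.9 V.
R_E = V_E / I_E = 2.9 / 3.5 = 0.829 kΩ.

R_E ≈ 0.83 kΩ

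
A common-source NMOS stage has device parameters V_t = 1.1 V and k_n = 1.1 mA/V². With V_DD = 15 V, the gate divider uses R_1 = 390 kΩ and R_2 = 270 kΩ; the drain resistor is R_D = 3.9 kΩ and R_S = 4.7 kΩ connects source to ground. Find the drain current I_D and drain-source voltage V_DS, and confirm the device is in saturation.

I_D ≈ 0.81 mA, V_DS ≈ 8 V

V_G = V_DD·R_2/(R_1+R_2) = 15×270/660 = 6.14 V.
Assume saturation: I_D = (k_n/2)(V_GS − V_t)² with V_GS = V_G − I_D·R_S = 6.14 − 4.7·I_D.
Substituting gives 12.1·I_D² − 27·I_D + 14 = 0, with roots I_D = 0.813 or 1.41 mA.
The root I_D = 1.41 mA gives V_GS = -0.503 V ≤ V_t, so take I_D = 0.813 mA.
Then V_GS = 2.32 V and V_DS = V_DD − I_D(R_D+R_S) = 15 − 0.813×8.6 = 8.01 V.
Saturation requires V_DS ≥ V_GS − V_t = 1.22 V; 8.01 ≥ 1.22 ✓.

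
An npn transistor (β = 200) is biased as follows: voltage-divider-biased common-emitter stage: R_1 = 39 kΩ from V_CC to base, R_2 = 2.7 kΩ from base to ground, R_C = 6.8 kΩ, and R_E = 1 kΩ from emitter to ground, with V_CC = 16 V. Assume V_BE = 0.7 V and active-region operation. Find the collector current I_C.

Thevenize the base divider: V_Th = V_CC·R_2/(R_1+R_2) = 16×2.7/41.7 = 1.04 V, R_Th = R_1‖R_2 = 2.53 kΩ.
Base-emitter loop: V_Th = I_B·R_Th + V_BE + (β+1)I_B·R_E, so I_B = (1.04 − 0.7) / (2.53 + 201×1) = 0.00165 mA.
I_C = β·I_B = 200×0.00165 = 0.33 mA, and I_E = (β+1)I_B = 0.332 mA.
V_CE = V_CC − I_C·R_C − I_E·R_E = 16 − 0.33×6.8 − 0.332×1 = 13.4 V.
V_CE = 13.4 V > 0.2 V confirms active-region operation.

I_C ≈ 0.33 mA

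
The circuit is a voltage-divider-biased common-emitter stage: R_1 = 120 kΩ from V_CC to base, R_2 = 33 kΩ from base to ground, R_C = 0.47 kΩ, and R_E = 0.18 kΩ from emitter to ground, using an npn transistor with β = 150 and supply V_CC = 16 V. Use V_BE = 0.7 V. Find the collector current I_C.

Thevenize the base divider: V_Th = V_CC·R_2/(R_1+R_2) = 16×33/153 = 3.45 V, R_Th = R_1‖R_2 = 25.9 kΩ.
Base-emitter loop: V_Th = I_B·R_Th + V_BE + (β+1)I_B·R_E, so I_B = (3.45 − 0.7) / (25.9 + 151×0.18) = 0.0518 mA.
I_C = β·I_B = 150×0.0518 = 7.78 mA, and I_E = (β+1)I_B = 7.83 mA.
V_CE = V_CC − I_C·R_C − I_E·R_E = 16 − 7.78×0.47 − 7.83×0.18 = 10.9 V.
V_CE = 10.9 V > 0.2 V confirms active-region operation.

I_C ≈ 7.8 mA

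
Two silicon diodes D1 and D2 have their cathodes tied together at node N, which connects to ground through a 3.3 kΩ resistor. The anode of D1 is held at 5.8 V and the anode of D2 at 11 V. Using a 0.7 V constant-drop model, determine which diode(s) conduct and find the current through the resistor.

Only D2 conducts; I_R ≈ 3.1 mA

Assume both conduct. Then node N would need to be at both 5.8−0.7 = 5.1 V and 11−0.7 = 10.3 V, which is impossible.
Assume only D2 conducts: V_N = 11 − 0.7 = 10.3 V, so I_R = 10.3/3.3 = 3.12 mA.
Check D1: its anode-to-cathode voltage is 5.8 − 10.3 = -4.5 V < 0.7 V, so it is off. The assumption is consistent.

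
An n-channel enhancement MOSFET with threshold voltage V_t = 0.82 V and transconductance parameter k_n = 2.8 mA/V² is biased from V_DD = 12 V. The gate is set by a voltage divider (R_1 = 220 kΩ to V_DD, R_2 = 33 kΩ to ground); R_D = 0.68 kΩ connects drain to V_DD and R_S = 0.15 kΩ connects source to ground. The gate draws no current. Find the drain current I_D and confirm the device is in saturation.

V_G = V_DD·R_2/(R_1+R_2) = 12×33/253 = 1.57 V.
Assume saturation: I_D = (k_n/2)(V_GS − V_t)² with V_GS = V_G − I_D·R_S = 1.57 − 0.15·I_D.
Substituting gives 0.0315·I_D² − 1.31·I_D + 0.777 = 0, with roots I_D = 0.601 or 41.1 mA.
The root I_D = 41.1 mA gives V_GS = -4.6 V ≤ V_t, so take I_D = 0.601 mA.
Then V_GS = 1.48 V and V_DS = V_DD − I_D(R_D+R_S) = 12 − 0.601×0.83 = 11.5 V.
Saturation requires V_DS ≥ V_GS − V_t = 0.655 V; 11.5 ≥ 0.655 ✓.

I_D ≈ 0.6 mA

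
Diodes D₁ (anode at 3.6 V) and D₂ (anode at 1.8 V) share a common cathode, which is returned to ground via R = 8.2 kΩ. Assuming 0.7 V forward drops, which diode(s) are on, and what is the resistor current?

Assume both conduct. Then node N would need to be at both 3.6−0.7 = 2.9 V and 1.8−0.7 = 1.1 V, which is impossible.
Assume only D₁ conducts: V_N = 3.6 − 0.7 = 2.9 V, so I_R = 2.9/8.2 = 0.354 mA.
Check D₂: its anode-to-cathode voltage is 1.8 − 2.9 = -1.1 V < 0.7 V, so it is off. The assumption is consistent.

Only D₁ conducts; I_R ≈ 0.35 mA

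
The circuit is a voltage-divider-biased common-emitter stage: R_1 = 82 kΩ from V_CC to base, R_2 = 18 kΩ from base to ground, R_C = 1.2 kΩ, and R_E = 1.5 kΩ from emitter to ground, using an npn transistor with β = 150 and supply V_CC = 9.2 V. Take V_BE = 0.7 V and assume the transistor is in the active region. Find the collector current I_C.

Thevenize the base divider: V_Th = V_CC·R_2/(R_1+R_2) = 9.2×18/100 = 1.66 V, R_Th = R_1‖R_2 = 14.8 kΩ.
Base-emitter loop: V_Th = I_B·R_Th + V_BE + (β+1)I_B·R_E, so I_B = (1.66 − 0.7) / (14.8 + 151×1.5) = 0.00396 mA.
I_C = β·I_B = 150×0.00396 = 0.594 mA, and I_E = (β+1)I_B = 0.598 mA.
V_CE = V_CC − I_C·R_C − I_E·R_E = 9.2 − 0.594×1.2 − 0.598×1.5 = 7.59 V.
V_CE = 7.59 V > 0.2 V confirms active-region operation.

I_C ≈ 0.59 mA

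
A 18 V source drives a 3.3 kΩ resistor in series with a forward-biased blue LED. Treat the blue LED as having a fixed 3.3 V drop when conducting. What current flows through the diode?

I ≈ 4.5 mA

KVL around the loop: 18 = V_D + I·R = 3.3 + I × 3.3 kΩ.
So I = (18 − 3.3) / 3.3 kΩ = 14.7 / 3.3 = 4.45 mA.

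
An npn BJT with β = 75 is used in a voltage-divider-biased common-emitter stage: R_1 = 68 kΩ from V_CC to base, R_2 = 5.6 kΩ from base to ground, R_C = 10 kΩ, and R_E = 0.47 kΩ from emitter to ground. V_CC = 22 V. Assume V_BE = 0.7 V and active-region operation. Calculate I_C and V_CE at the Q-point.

I_C ≈ 1.8 mA, V_CE ≈ 3.3 V

Thevenize the base divider: V_Th = V_CC·R_2/(R_1+R_2) = 22×5.6/73.6 = 1.67 V, R_Th = R_1‖R_2 = 5.17 kΩ.
Base-emitter loop: V_Th = I_B·R_Th + V_BE + (β+1)I_B·R_E, so I_B = (1.67 − 0.7) / (5.17 + 76×0.47) = 0.0238 mA.
I_C = β·I_B = 75×0.0238 = 1.79 mA, and I_E = (β+1)I_B = 1.81 mA.
V_CE = V_CC − I_C·R_C − I_E·R_E = 22 − 1.79×10 − 1.81×0.47 = 3.29 V.
V_CE = 3.29 V > 0.2 V confirms active-region operation.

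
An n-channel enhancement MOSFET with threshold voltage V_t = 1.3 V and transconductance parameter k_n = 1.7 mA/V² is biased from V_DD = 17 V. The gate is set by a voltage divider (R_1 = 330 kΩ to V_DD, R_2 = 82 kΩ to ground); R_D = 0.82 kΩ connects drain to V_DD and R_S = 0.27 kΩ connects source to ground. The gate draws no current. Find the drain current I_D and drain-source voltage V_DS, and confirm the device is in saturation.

I_D ≈ 2 mA, V_DS ≈ 15 V

V_G = V_DD·R_2/(R_1+R_2) = 17×82/412 = 3.38 V.
Assume saturation: I_D = (k_n/2)(V_GS − V_t)² with V_GS = V_G − I_D·R_S = 3.38 − 0.27·I_D.
Substituting gives 0.062·I_D² − 1.96·I_D + 3.69 = 0, with roots I_D = 2.01 or 29.6 mA.
The root I_D = 29.6 mA gives V_GS = -4.6 V ≤ V_t, so take I_D = 2.01 mA.
Then V_GS = 2.84 V and V_DS = V_DD − I_D(R_D+R_S) = 17 − 2.01×1.09 = 14.8 V.
Saturation requires V_DS ≥ V_GS − V_t = 1.54 V; 14.8 ≥ 1.54 ✓.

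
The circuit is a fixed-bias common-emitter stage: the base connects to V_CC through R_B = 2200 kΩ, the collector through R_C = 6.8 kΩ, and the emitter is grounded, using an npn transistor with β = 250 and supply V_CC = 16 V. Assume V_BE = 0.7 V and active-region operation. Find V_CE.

Base loop: V_CC = I_B·R_B + V_BE, so I_B = (16 − 0.7)/2200 kΩ = 0.00695 mA.
In the active region I_C = β·I_B = 250 × 0.00695 = 1.74 mA.
Collector loop: V_CE = V_CC − I_C·R_C = 16 − 1.74×6.8 = 4.18 V.
Since V_CE = 4.18 V > V_CE(sat) ≈ 0.2 V, the transistor is in the active region as assumed.

V_CE ≈ 4.2 V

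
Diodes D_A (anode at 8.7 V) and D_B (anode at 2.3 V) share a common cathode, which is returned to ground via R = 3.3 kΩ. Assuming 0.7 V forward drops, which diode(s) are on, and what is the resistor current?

Only D_A conducts; I_R ≈ 2.4 mA

Assume both conduct. Then node N would need to be at both 8.7−0.7 = 8 V and 2.3−0.7 = 1.6 V, which is impossible.
Assume only D_A conducts: V_N = 8.7 − 0.7 = 8 V, so I_R = 8/3.3 = 2.42 mA.
Check D_B: its anode-to-cathode voltage is 2.3 − 8 = -5.7 V < 0.7 V, so it is off. The assumption is consistent.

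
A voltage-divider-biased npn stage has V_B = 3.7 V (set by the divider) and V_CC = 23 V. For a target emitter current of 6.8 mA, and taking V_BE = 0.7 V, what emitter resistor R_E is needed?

V_E = V_B − V_BE = 3.7 − 0.7 = 3 V.
R_E = V_E / I_E = 3 / 6.8 = 0.441 kΩ.

R_E ≈ 0.44 kΩ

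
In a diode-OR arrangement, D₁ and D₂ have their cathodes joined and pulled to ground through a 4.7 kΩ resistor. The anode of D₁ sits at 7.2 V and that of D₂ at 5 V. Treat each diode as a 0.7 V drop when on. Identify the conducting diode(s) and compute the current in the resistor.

Only D₁ conducts; I_R ≈ 1.4 mA

Assume both conduct. Then node N would need to be at both 7.2−0.7 = 6.5 V and 5−0.7 = 4.3 V, which is impossible.
Assume only D₁ conducts: V_N = 7.2 − 0.7 = 6.5 V, so I_R = 6.5/4.7 = 1.38 mA.
Check D₂: its anode-to-cathode voltage is 5 − 6.5 = -1.5 V < 0.7 V, so it is off. The assumption is consistent.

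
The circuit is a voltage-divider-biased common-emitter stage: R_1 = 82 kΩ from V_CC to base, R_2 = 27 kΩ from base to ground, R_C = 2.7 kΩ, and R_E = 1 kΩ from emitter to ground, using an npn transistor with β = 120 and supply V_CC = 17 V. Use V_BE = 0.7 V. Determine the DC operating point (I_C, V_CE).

I_C ≈ 3 mA, V_CE ≈ 5.9 V

Thevenize the base divider: V_Th = V_CC·R_2/(R_1+R_2) = 17×27/109 = 4.21 V, R_Th = R_1‖R_2 = 20.3 kΩ.
Base-emitter loop: V_Th = I_B·R_Th + V_BE + (β+1)I_B·R_E, so I_B = (4.21 − 0.7) / (20.3 + 121×1) = 0.0248 mA.
I_C = β·I_B = 120×0.0248 = 2.98 mA, and I_E = (β+1)I_B = 3.01 mA.
V_CE = V_CC − I_C·R_C − I_E·R_E = 17 − 2.98×2.7 − 3.01×1 = 5.94 V.
V_CE = 5.94 V > 0.2 V confirms active-region operation.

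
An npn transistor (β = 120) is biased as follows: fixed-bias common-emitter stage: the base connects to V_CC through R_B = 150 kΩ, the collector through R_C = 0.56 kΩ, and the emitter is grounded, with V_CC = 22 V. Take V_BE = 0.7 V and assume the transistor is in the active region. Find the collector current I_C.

I_C ≈ 17 mA

Base loop: V_CC = I_B·R_B + V_BE, so I_B = (22 − 0.7)/150 kΩ = 0.142 mA.
In the active region I_C = β·I_B = 120 × 0.142 = 17 mA.
Collector loop: V_CE = V_CC − I_C·R_C = 22 − 17×0.56 = 12.5 V.
Since V_CE = 12.5 V > V_CE(sat) ≈ 0.2 V, the transistor is in the active region as assumed.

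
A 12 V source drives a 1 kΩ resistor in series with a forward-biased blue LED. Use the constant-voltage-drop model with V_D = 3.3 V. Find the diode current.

KVL around the loop: 12 = V_D + I·R = 3.3 + I × 1 kΩ.
So I = (12 − 3.3) / 1 kΩ = 8.7 / 1 = 8.7 mA.

I ≈ 8.7 mA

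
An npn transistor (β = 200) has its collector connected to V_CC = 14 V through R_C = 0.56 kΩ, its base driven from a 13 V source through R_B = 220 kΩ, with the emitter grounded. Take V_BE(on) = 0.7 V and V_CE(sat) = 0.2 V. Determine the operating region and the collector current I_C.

Assume active. Base-emitter loop: I_B = (V_BB − V_BE)/R_B = (13 − 0.7)/220 = 0.0559 mA.
I_C = β·I_B = 200×0.0559 = 11.2 mA.
V_CE = V_CC − I_C·R_C = 14 − 11.2×0.56 = 7.74 V > V_CE(sat), so the active-region assumption holds.

active; I_C ≈ 11 mA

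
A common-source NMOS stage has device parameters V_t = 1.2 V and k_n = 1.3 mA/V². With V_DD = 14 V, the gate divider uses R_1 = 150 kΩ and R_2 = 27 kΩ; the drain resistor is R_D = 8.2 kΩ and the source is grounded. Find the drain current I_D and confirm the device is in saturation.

I_D ≈ 0.57 mA

V_G = V_DD·R_2/(R_1+R_2) = 14×27/177 = 2.14 V. With the source grounded, V_GS = V_G = 2.14 V.
Assume saturation: I_D = (k_n/2)(V_GS − V_t)² = (1.3/2)×(2.14 − 1.2)² = 0.65×0.936² = 0.569 mA.
V_DS = V_DD − I_D·R_D = 14 − 0.569×8.2 = 9.33 V.
Saturation requires V_DS ≥ V_GS − V_t = 0.936 V; 9.33 ≥ 0.936 ✓.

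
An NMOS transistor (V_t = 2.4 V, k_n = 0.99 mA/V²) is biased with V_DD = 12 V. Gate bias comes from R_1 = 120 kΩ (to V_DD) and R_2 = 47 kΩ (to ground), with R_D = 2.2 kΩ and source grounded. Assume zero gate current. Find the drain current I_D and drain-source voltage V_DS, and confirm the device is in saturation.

I_D ≈ 0.47 mA, V_DS ≈ 11 V

V_G = V_DD·R_2/(R_1+R_2) = 12×47/167 = 3.38 V. With the source grounded, V_GS = V_G = 3.38 V.
Assume saturation: I_D = (k_n/2)(V_GS − V_t)² = (0.99/2)×(3.38 − 2.4)² = 0.495×0.977² = 0.473 mA.
V_DS = V_DD − I_D·R_D = 12 − 0.473×2.2 = 11 V.
Saturation requires V_DS ≥ V_GS − V_t = 0.977 V; 11 ≥ 0.977 ✓.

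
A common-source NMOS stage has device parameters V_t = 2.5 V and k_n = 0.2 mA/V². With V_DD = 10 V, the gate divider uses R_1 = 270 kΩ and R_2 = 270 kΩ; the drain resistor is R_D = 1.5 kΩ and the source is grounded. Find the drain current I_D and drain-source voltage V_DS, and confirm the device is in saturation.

V_G = V_DD·R_2/(R_1+R_2) = 10×270/540 = 5 V. With the source grounded, V_GS = V_G = 5 V.
Assume saturation: I_D = (k_n/2)(V_GS − V_t)² = (0.2/2)×(5 − 2.5)² = 0.1×2.5² = 0.625 mA.
V_DS = V_DD − I_D·R_D = 10 − 0.625×1.5 = 9.06 V.
Saturation requires V_DS ≥ V_GS − V_t = 2.5 V; 9.06 ≥ 2.5 ✓.

I_D ≈ 0.62 mA, V_DS ≈ 9.1 V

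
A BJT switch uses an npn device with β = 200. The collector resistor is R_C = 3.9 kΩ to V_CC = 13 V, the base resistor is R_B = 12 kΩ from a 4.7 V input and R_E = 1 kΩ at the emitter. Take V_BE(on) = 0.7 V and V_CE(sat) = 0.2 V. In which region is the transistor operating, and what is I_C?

saturation; I_C ≈ 2.6 mA

Assume active: I_B = (4.7 − 0.7)/(12 + 201×1) = 0.0188 mA, I_C = β·I_B = 3.76 mA.
Then V_CE = 13 − 3.76×3.9 − 3.77×1 = -5.42 V < 0.2 V — the active assumption fails.
Re-solve with V_CE = 0.2 V. KCL at the emitter: V_E/R_E = (V_BB−0.7−V_E)/R_B + (V_CC−0.2−V_E)/R_C, giving V_E = 2.7 V.
I_C = (V_CC − 0.2 − V_E)/R_C = (12.8 − 2.7)/3.9 = 2.59 mA.
Check: I_B = (4 − 2.7)/12 = 0.108 mA, and β·I_B = 21.7 mA > I_C, confirming saturation.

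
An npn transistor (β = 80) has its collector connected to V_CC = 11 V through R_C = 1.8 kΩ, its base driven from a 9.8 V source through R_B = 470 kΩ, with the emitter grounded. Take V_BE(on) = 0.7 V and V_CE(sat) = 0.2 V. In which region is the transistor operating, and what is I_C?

Assume active. Base-emitter loop: I_B = (V_BB − V_BE)/R_B = (9.8 − 0.7)/470 = 0.0194 mA.
I_C = β·I_B = 80×0.0194 = 1.55 mA.
V_CE = V_CC − I_C·R_C = 11 − 1.55×1.8 = 8.21 V > V_CE(sat), so the active-region assumption holds.

active; I_C ≈ 1.5 mA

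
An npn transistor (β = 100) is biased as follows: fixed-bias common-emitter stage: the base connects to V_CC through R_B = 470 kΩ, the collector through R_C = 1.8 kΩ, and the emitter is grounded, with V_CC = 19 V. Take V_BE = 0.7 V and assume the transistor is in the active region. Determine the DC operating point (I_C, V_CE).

Base loop: V_CC = I_B·R_B + V_BE, so I_B = (19 − 0.7)/470 kΩ = 0.0389 mA.
In the active region I_C = β·I_B = 100 × 0.0389 = 3.89 mA.
Collector loop: V_CE = V_CC − I_C·R_C = 19 − 3.89×1.8 = 12 V.
Since V_CE = 12 V > V_CE(sat) ≈ 0.2 V, the transistor is in the active region as assumed.

I_C ≈ 3.9 mA, V_CE ≈ 12 V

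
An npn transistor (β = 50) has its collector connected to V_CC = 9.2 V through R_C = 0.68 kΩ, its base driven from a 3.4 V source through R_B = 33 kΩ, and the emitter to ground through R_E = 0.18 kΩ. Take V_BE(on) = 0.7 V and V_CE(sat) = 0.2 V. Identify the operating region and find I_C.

active; I_C ≈ 3.2 mA

Assume active. Base-emitter loop: I_B = (V_BB − V_BE)/(R_B + (β+1)R_E) = (3.4 − 0.7)/(33 + 51×0.18) = 0.064 mA.
I_C = β·I_B = 50×0.064 = 3.2 mA.
V_CE = V_CC − I_C·R_C − I_E·R_E = 9.2 − 3.2×0.68 − 3.26×0.18 = 6.44 V > V_CE(sat), so the active-region assumption holds.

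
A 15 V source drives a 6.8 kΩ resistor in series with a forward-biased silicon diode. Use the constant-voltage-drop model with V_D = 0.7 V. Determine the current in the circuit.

I ≈ 2.1 mA

KVL around the loop: 15 = V_D + I·R = 0.7 + I × 6.8 kΩ.
So I = (15 − 0.7) / 6.8 kΩ = 14.3 / 6.8 = 2.1 mA.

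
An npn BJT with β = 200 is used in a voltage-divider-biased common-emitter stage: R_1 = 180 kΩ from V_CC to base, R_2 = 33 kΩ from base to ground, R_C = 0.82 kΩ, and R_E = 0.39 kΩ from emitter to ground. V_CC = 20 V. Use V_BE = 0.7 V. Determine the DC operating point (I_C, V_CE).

I_C ≈ 4.5 mA, V_CE ≈ 15 V

Thevenize the base divider: V_Th = V_CC·R_2/(R_1+R_2) = 20×33/213 = 3.1 V, R_Th = R_1‖R_2 = 27.9 kΩ.
Base-emitter loop: V_Th = I_B·R_Th + V_BE + (β+1)I_B·R_E, so I_B = (3.1 − 0.7) / (27.9 + 201×0.39) = 0.0226 mA.
I_C = β·I_B = 200×0.0226 = 4.51 mA, and I_E = (β+1)I_B = 4.54 mA.
V_CE = V_CC − I_C·R_C − I_E·R_E = 20 − 4.51×0.82 − 4.54×0.39 = 14.5 V.
V_CE = 14.5 V > 0.2 V confirms active-region operation.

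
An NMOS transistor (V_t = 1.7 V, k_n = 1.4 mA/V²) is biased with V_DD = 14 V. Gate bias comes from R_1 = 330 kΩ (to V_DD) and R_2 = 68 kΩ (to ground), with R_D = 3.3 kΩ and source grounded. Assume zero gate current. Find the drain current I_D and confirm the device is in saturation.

V_G = V_DD·R_2/(R_1+R_2) = 14×68/398 = 2.39 V. With the source grounded, V_GS = V_G = 2.39 V.
Assume saturation: I_D = (k_n/2)(V_GS − V_t)² = (1.4/2)×(2.39 − 1.7)² = 0.7×0.692² = 0.335 mA.
V_DS = V_DD − I_D·R_D = 14 − 0.335×3.3 = 12.9 V.
Saturation requires V_DS ≥ V_GS − V_t = 0.692 V; 12.9 ≥ 0.692 ✓.

I_D ≈ 0.34 mA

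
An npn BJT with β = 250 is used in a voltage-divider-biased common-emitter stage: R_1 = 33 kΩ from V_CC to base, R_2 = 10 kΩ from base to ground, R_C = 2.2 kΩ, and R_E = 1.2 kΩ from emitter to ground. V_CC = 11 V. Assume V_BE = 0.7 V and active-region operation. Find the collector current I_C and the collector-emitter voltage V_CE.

I_C ≈ 1.5 mA, V_CE ≈ 5.9 V

Thevenize the base divider: V_Th = V_CC·R_2/(R_1+R_2) = 11×10/43 = 2.56 V, R_Th = R_1‖R_2 = 7.67 kΩ.
Base-emitter loop: V_Th = I_B·R_Th + V_BE + (β+1)I_B·R_E, so I_B = (2.56 − 0.7) / (7.67 + 251×1.2) = 0.00602 mA.
I_C = β·I_B = 250×0.00602 = 1.5 mA, and I_E = (β+1)I_B = 1.51 mA.
V_CE = V_CC − I_C·R_C − I_E·R_E = 11 − 1.5×2.2 − 1.51×1.2 = 5.88 V.
V_CE = 5.88 V > 0.2 V confirms active-region operation.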